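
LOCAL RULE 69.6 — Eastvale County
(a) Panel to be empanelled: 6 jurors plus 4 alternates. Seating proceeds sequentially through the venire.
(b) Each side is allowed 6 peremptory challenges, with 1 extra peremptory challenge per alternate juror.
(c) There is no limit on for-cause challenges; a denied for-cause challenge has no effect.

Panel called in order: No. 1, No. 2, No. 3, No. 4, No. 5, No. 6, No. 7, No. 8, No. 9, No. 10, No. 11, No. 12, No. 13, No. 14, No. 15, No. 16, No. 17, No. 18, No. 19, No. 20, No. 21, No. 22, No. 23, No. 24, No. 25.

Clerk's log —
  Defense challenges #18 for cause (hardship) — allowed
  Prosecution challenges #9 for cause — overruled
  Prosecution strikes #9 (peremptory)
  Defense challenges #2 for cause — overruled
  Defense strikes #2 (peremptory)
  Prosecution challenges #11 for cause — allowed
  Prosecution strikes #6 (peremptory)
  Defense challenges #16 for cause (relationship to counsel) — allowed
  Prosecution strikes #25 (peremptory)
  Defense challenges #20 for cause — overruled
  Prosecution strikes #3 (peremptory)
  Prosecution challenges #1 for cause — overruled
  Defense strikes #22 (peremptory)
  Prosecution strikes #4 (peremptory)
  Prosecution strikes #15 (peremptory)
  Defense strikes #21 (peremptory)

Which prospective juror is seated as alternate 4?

Removed: #2, #3, #4, #6, #9, #11, #15, #16, #18, #21, #22, #25. (#1, #20 stay — for-cause denied.)
Seating in order: seats 1–6 → #1, #5, #7, #8, #10, #12; alternates → #13, #14, #17, #19.
So alternate 4 is #19.

19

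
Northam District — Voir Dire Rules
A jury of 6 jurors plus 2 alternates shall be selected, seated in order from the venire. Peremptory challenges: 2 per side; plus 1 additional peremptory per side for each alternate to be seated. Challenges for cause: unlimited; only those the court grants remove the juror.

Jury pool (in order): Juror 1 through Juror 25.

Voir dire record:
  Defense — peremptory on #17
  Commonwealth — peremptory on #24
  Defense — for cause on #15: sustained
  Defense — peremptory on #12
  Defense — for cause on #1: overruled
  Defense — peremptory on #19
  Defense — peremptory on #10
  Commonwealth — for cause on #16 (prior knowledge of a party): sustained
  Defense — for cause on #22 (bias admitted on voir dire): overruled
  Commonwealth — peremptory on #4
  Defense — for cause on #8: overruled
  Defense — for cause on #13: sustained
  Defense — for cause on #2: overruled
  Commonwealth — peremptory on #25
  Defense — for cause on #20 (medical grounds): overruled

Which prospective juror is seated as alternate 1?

8

Removed: #4, #10, #12, #13, #15, #16, #17, #19, #24, #25. (#1, #2, #8, #20, #22 stay — for-cause denied.)
Seating in order: seats 1–6 → #1, #2, #3, #5, #6, #7; alternates → #8, #9.
So alternate 1 is #8.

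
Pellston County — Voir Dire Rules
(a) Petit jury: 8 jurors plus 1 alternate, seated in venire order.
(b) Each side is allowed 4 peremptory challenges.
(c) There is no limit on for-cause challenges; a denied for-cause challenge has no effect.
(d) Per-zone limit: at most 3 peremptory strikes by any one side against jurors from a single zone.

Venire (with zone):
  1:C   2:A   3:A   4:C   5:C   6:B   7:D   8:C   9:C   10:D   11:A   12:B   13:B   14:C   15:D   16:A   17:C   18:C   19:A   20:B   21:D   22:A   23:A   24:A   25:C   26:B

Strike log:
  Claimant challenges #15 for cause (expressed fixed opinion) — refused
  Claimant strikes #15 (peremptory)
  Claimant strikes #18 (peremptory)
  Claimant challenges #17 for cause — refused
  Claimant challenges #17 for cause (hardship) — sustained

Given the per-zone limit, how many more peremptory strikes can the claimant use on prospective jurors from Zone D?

2

Claimant peremptories so far: #15, #18 — 2 of 4 used, 2 left overall.
Against Zone D: #15 — 1 used; per-zone cap 3 leaves 2.
Binding limit: min(2, 2) = 2.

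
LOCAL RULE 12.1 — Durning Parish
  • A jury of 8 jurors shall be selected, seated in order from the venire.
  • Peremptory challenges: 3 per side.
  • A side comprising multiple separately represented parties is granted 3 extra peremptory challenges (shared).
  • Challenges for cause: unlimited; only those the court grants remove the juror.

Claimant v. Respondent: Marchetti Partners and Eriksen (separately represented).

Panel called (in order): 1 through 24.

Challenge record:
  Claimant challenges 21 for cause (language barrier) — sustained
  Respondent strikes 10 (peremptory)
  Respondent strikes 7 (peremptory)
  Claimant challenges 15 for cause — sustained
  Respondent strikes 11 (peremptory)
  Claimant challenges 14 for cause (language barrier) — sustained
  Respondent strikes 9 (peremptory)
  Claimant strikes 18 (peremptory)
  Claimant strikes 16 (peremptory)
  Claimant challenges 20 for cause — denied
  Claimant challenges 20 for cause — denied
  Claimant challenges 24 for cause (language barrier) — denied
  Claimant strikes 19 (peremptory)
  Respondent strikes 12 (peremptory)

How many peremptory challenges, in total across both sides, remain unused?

1

Claimant allotment: 3. Respondent allotment: 3 base + 3 multi-party = 6.
Claimant peremptories used: #18, #16, #19 — 3 (for-cause on #21, #15, #14, #20, #20, #24 don't count).
Respondent peremptories used: #10, #7, #11, #9, #12 — 5.
Remaining: (3 − 3) + (6 − 5) = 1.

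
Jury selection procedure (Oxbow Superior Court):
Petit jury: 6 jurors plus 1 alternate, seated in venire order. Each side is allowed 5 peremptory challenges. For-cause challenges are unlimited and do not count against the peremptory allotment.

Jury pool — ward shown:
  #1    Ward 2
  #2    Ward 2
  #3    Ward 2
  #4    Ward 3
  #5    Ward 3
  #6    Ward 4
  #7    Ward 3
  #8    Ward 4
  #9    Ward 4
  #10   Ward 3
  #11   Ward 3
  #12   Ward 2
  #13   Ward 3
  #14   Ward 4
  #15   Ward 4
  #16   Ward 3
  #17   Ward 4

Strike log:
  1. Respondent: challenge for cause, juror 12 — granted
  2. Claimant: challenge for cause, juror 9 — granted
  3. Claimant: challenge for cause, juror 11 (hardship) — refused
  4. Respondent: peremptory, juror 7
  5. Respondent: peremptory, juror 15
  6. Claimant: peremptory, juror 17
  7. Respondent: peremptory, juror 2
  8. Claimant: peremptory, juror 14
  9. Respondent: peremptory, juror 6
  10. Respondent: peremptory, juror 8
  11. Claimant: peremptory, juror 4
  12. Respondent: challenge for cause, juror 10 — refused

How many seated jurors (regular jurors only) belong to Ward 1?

Removed: #2, #4, #6, #7, #8, #9, #12, #14, #15, #17.
Seated jurors 1–6: #1, #3, #5, #10, #11, #13 (alternates #16 not counted).
None of those are in Ward 1 → 0.

0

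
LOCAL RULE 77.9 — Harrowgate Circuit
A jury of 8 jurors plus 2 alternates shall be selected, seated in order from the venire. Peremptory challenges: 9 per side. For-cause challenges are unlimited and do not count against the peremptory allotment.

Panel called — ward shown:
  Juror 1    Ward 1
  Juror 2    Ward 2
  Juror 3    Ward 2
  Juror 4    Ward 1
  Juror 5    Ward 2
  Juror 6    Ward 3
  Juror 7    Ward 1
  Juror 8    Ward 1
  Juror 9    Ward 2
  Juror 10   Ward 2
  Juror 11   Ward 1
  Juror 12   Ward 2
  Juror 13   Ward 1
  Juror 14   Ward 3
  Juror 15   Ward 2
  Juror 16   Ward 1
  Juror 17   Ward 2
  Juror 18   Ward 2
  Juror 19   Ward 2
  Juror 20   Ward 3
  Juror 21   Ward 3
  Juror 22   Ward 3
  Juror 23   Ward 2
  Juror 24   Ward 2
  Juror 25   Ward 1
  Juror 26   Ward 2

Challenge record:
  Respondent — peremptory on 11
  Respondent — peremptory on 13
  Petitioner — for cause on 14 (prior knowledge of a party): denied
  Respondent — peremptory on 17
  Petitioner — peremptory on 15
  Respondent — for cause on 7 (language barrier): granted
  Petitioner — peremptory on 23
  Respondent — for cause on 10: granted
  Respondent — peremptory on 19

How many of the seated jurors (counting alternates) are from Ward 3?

2

Removed: #7, #10, #11, #13, #15, #17, #19, #23.
Seated (10 incl. alternates): #1, #2, #3, #4, #5, #6, #8, #9, #12, #14.
Of those, in Ward 3: #6, #14 → 2.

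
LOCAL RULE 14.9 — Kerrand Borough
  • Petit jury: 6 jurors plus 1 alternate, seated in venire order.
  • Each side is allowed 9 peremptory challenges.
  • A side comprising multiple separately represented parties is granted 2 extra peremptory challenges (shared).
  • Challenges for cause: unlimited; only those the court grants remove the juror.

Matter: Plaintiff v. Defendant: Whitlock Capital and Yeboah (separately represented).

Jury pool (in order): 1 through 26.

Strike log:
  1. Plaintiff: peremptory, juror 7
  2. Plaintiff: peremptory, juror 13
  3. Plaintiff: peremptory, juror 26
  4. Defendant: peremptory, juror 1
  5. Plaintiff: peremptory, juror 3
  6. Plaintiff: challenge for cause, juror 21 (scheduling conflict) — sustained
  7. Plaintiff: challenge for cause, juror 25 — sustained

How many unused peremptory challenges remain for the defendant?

10

Defendant allotment: 9 base + 2 multi-party = 11.
Defendant peremptories used: #1 — 1.
Remaining: 11 − 1 = 10.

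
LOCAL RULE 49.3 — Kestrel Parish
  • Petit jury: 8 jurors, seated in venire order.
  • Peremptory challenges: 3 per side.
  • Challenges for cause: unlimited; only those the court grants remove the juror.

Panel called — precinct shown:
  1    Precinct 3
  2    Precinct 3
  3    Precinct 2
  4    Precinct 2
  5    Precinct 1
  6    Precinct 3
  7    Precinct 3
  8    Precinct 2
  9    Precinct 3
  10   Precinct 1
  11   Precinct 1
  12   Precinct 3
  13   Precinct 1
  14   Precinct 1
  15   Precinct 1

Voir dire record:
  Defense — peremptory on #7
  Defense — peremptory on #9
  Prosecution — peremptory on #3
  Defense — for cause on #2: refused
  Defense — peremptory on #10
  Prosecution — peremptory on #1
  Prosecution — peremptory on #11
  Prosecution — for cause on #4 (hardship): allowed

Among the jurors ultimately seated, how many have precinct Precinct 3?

Removed: #1, #3, #4, #7, #9, #10, #11.
Seated jurors 1–8: #2, #5, #6, #8, #12, #13, #14, #15.
Of those, in Precinct 3: #2, #6, #12 → 3.

3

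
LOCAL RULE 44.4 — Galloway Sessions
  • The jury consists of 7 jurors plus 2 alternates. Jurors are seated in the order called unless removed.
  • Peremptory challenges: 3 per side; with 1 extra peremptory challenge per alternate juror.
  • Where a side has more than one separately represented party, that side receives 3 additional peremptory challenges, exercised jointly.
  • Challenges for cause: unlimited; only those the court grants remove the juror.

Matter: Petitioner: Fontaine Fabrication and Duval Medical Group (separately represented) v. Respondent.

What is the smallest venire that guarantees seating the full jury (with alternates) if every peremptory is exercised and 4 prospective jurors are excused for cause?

26

Seats to fill: 7 + 2 alternates = 9.
Peremptories — Petitioner: 3 + 1×2 + 3 = 8; Respondent: 3 + 1×2 = 5; total 13.
For-cause removals: 4.
Minimum venire: 9 + 13 + 4 = 26.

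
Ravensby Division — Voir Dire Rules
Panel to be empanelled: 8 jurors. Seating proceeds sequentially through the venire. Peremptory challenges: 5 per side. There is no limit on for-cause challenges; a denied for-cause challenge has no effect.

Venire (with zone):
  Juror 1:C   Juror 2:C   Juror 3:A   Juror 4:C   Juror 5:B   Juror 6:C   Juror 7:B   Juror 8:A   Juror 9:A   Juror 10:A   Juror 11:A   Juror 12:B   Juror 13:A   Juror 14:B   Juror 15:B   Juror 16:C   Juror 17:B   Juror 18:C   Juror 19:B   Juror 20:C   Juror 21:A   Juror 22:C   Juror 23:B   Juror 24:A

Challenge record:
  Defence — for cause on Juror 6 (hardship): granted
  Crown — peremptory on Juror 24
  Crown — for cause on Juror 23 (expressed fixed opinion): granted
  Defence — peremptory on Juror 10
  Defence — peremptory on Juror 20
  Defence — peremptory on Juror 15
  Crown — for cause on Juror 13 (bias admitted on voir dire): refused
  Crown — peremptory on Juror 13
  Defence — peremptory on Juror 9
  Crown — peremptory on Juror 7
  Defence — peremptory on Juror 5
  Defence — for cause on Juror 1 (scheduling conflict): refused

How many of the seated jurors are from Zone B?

Removed: #5, #6, #7, #9, #10, #13, #15, #20, #23, #24.
Seated jurors 1–8: #1, #2, #3, #4, #8, #11, #12, #14.
Of those, in Zone B: #12, #14 → 2.

2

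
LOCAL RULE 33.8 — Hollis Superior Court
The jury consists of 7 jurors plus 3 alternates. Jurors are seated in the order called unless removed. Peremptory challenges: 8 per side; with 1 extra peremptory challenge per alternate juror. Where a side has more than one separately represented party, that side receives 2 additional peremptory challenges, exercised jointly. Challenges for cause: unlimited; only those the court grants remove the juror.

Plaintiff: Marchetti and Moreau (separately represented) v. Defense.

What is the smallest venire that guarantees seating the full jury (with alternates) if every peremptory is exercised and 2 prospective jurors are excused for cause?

36

Seats to fill: 7 + 3 alternates = 10.
Peremptories — Plaintiff: 8 + 1×3 + 2 = 13; Defense: 8 + 1×3 = 11; total 24.
For-cause removals: 2.
Minimum venire: 10 + 24 + 2 = 36.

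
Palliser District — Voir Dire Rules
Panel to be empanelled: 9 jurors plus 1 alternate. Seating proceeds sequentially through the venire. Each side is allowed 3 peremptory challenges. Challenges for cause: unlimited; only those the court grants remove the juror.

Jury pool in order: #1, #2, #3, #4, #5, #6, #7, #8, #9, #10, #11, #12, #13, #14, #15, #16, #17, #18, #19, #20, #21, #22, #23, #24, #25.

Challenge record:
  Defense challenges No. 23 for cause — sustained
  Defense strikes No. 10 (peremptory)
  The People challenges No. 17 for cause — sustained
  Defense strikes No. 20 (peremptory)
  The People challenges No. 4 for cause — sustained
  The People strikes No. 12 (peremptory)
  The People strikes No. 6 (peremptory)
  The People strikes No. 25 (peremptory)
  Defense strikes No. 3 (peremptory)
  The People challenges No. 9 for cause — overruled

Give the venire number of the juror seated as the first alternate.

Removed: #3, #4, #6, #10, #12, #17, #20, #23, #25. (#9 stays — for-cause denied.)
Filling seats in venire order through position 10: #1, #2, #5, #7, #8, #9, #11, #13, #14, #15.
So alternate 1 is #15.

15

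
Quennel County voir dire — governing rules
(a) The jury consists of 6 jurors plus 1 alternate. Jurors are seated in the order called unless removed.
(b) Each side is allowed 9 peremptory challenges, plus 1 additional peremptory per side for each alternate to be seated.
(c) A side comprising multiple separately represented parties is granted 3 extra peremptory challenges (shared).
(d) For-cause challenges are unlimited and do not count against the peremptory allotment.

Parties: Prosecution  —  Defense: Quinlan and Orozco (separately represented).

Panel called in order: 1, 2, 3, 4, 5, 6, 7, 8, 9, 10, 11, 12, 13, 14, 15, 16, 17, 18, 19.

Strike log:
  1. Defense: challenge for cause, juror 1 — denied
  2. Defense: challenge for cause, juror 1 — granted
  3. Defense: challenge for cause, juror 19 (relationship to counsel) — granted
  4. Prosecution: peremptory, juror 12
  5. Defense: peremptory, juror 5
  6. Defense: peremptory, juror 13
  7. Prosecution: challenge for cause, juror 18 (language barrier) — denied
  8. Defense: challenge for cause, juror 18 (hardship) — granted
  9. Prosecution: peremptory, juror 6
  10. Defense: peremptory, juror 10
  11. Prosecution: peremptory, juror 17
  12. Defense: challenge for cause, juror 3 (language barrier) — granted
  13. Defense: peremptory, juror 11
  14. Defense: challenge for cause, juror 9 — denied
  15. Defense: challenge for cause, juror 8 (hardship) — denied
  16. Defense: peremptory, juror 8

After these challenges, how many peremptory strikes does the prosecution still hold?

7

Prosecution allotment: 9 base + 1 × 1 alternate = 10.
Prosecution peremptories used: #12, #6, #17 — 3 (the for-cause on #18 doesn't count).
Remaining: 10 − 3 = 7.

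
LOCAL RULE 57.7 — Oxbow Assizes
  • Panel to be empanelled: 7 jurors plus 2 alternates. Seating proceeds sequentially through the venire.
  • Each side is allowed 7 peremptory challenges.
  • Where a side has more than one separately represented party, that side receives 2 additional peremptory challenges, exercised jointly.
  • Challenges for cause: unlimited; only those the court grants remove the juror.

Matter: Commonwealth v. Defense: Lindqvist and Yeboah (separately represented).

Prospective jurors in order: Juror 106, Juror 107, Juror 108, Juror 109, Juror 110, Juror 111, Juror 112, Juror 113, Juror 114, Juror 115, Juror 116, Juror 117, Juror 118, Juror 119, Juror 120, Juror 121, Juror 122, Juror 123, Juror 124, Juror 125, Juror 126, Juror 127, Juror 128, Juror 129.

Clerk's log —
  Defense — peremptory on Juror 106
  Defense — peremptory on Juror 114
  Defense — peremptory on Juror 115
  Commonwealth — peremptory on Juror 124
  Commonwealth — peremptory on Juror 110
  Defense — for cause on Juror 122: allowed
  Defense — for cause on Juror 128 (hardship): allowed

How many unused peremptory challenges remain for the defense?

Defense allotment: 7 base + 2 multi-party = 9.
Defense peremptories used: #106, #114, #115 — 3 (for-cause on #122, #128 don't count).
Remaining: 9 − 3 = 6.

6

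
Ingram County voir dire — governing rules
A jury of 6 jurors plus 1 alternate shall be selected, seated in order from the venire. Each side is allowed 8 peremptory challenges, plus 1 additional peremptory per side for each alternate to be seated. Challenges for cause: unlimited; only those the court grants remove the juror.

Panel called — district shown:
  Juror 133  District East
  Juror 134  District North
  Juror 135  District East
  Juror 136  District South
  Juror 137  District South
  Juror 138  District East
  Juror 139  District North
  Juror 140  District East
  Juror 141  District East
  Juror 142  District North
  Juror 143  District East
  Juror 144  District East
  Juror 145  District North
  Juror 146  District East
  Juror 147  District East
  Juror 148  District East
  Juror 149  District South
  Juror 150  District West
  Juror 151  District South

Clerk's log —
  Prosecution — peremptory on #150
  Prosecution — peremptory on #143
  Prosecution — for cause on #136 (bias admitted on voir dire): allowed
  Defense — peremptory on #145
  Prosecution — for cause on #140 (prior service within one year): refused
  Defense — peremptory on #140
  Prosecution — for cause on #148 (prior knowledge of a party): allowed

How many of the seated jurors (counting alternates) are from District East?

4

Removed: #136, #140, #143, #145, #148, #150.
Seated (7 incl. alternates): #133, #134, #135, #137, #138, #139, #141.
Of those, in District East: #133, #135, #138, #141 → 4.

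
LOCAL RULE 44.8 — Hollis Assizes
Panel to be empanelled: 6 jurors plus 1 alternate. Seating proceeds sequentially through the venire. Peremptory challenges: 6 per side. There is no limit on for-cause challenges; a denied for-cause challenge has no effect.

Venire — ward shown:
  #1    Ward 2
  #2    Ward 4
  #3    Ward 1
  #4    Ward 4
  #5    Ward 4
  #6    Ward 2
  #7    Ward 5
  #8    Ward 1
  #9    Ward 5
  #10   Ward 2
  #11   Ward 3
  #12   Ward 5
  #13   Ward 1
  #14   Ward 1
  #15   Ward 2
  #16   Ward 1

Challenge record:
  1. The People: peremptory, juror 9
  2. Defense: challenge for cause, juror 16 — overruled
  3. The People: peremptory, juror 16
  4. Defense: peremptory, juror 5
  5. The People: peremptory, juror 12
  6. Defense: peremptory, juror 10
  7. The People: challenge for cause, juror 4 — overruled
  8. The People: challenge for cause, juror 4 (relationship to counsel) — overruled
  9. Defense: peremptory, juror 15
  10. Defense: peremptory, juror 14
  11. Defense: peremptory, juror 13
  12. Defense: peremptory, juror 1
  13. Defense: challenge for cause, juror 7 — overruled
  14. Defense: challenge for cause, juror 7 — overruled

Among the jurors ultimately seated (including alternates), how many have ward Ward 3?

1

Removed: #1, #5, #9, #10, #12, #13, #14, #15, #16.
Seated (7 incl. alternates): #2, #3, #4, #6, #7, #8, #11.
Of those, in Ward 3: #11 → 1.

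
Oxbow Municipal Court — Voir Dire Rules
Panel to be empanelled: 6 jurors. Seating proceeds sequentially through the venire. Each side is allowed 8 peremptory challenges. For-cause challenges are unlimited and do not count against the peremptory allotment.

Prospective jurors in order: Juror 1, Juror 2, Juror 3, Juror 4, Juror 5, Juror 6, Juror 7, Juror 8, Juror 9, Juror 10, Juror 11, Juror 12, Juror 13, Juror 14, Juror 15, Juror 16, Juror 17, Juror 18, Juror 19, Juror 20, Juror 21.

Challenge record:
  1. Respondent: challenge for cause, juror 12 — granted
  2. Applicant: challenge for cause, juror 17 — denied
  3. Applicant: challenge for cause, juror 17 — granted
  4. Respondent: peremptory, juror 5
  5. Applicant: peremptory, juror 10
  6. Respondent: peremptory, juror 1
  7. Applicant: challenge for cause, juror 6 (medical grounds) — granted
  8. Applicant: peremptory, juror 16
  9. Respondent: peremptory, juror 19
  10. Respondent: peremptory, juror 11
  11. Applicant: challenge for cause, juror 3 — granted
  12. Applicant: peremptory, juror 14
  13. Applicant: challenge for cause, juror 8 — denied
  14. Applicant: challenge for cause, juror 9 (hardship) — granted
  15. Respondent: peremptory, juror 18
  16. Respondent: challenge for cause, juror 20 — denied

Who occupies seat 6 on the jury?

Removed: #1, #3, #5, #6, #9, #10, #11, #12, #14, #16, #17, #18, #19. (#8, #20 stay — for-cause denied.)
Seating in order: seats 1–6 → #2, #4, #7, #8, #13, #15.
So seat 6 is #15.

15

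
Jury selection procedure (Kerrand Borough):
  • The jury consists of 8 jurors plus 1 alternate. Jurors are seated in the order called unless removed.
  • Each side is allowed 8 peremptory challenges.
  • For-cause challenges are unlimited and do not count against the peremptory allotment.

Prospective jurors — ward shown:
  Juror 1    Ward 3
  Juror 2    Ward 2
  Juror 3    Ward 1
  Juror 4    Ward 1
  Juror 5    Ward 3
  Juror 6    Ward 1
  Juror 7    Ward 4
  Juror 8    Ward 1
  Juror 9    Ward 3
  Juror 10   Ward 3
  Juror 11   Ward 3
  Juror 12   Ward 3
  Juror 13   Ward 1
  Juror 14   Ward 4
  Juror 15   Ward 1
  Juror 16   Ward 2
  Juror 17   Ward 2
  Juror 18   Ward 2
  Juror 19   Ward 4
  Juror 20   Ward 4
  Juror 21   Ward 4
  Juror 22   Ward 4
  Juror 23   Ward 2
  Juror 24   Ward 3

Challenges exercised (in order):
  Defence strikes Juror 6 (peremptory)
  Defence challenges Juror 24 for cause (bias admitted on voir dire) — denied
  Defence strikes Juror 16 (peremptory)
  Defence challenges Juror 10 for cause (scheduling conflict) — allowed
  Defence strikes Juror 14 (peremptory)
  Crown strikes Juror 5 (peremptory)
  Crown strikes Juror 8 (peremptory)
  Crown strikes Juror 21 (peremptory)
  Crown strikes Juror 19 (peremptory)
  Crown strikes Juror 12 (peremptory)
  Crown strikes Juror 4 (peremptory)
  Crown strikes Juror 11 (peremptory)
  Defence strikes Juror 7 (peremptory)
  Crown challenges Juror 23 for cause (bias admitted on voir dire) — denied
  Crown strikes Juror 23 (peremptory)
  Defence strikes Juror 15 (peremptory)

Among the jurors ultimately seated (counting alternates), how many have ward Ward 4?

Removed: #4, #5, #6, #7, #8, #10, #11, #12, #14, #15, #16, #19, #21, #23.
Seated (9 incl. alternates): #1, #2, #3, #9, #13, #17, #18, #20, #22.
Of those, in Ward 4: #20, #22 → 2.

2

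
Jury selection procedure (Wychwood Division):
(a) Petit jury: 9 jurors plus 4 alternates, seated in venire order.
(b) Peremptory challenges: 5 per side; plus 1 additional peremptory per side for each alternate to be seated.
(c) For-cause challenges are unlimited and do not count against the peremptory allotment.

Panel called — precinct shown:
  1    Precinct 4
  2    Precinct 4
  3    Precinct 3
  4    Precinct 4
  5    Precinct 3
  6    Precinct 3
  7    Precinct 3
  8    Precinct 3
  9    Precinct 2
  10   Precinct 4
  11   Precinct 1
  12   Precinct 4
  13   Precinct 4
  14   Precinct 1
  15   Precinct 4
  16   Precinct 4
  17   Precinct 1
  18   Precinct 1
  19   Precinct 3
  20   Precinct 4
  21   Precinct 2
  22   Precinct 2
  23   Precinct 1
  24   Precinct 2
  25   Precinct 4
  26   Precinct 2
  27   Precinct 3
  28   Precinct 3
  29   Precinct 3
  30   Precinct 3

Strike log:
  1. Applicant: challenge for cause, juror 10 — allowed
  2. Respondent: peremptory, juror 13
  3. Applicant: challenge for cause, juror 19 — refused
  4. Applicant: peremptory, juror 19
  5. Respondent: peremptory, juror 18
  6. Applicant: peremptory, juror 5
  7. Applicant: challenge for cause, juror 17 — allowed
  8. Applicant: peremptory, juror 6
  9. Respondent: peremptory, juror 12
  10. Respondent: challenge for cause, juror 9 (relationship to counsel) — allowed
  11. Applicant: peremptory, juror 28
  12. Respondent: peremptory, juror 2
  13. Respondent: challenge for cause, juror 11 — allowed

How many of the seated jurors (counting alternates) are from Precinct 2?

Removed: #2, #5, #6, #9, #10, #11, #12, #13, #17, #18, #19, #28.
Seated (13 incl. alternates): #1, #3, #4, #7, #8, #14, #15, #16, #20, #21, #22, #23, #24.
Of those, in Precinct 2: #21, #22, #24 → 3.

3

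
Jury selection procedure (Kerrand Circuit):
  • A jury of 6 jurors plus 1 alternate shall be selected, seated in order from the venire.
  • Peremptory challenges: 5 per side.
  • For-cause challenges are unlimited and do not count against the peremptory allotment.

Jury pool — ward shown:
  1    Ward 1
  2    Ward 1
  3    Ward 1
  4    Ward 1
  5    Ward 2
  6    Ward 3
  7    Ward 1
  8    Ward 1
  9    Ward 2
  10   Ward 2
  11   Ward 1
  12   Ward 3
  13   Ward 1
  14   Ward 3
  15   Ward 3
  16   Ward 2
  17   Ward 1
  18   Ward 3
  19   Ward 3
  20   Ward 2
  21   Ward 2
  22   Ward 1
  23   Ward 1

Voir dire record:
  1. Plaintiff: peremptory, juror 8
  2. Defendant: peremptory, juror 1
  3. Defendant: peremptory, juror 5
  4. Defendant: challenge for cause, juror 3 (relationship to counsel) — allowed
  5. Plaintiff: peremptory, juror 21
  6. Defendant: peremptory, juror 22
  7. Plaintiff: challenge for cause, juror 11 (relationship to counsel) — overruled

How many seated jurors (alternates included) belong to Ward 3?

Removed: #1, #3, #5, #8, #21, #22.
Seated (7 incl. alternates): #2, #4, #6, #7, #9, #10, #11.
Of those, in Ward 3: #6 → 1.

1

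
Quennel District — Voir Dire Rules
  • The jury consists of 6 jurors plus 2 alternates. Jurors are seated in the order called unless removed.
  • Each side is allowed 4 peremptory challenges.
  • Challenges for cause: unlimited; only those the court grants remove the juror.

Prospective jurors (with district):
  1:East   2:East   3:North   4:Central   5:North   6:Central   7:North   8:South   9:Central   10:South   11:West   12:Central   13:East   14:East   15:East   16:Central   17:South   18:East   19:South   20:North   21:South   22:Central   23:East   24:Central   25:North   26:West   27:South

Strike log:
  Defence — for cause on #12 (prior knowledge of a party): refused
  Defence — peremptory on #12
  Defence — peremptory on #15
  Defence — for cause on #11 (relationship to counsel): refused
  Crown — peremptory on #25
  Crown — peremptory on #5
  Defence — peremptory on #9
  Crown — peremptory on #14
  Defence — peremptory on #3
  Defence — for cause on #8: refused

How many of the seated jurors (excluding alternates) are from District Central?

Removed: #3, #5, #9, #12, #14, #15, #25.
Seated jurors 1–6: #1, #2, #4, #6, #7, #8 (alternates #10, #11 not counted).
Of those, in District Central: #4, #6 → 2.

2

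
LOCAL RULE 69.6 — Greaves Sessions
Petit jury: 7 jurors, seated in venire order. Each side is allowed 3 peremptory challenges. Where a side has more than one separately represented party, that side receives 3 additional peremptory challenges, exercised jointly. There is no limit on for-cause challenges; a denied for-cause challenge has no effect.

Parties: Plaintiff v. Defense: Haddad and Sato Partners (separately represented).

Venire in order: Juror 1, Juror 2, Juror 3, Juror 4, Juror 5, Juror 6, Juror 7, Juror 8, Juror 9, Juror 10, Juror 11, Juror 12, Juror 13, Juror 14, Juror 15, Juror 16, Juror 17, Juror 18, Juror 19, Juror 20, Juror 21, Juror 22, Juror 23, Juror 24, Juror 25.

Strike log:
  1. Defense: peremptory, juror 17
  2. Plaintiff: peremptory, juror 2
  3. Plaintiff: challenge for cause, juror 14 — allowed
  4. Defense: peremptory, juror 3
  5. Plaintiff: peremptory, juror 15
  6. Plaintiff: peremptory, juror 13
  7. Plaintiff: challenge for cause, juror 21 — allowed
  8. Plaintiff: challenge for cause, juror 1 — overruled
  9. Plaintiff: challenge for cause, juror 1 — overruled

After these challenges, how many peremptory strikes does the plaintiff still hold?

Plaintiff allotment: 3.
Plaintiff peremptories used: #2, #15, #13 — 3 (for-cause on #14, #21, #1, #1 don't count).
Remaining: 3 − 3 = 0.

0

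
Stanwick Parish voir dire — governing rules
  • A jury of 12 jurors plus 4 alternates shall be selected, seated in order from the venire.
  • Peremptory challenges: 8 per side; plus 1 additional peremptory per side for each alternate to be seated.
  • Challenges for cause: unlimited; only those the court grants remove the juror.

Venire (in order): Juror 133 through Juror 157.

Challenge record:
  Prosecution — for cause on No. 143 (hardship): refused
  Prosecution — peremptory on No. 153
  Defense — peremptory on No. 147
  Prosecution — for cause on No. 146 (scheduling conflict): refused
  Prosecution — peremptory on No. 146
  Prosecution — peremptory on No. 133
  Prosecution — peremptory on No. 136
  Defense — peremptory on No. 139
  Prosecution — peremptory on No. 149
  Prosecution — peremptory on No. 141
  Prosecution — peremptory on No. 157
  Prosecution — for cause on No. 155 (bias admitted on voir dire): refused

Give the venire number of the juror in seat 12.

151

Removed: #133, #136, #139, #141, #146, #147, #149, #153, #157. (#143, #155 stay — for-cause denied.)
Seating in order: seats 1–12 → #134, #135, #137, #138, #140, #142, #143, #144, #145, #148, #150, #151; alternates → #152, #154, #155, #156.
So seat 12 is #151.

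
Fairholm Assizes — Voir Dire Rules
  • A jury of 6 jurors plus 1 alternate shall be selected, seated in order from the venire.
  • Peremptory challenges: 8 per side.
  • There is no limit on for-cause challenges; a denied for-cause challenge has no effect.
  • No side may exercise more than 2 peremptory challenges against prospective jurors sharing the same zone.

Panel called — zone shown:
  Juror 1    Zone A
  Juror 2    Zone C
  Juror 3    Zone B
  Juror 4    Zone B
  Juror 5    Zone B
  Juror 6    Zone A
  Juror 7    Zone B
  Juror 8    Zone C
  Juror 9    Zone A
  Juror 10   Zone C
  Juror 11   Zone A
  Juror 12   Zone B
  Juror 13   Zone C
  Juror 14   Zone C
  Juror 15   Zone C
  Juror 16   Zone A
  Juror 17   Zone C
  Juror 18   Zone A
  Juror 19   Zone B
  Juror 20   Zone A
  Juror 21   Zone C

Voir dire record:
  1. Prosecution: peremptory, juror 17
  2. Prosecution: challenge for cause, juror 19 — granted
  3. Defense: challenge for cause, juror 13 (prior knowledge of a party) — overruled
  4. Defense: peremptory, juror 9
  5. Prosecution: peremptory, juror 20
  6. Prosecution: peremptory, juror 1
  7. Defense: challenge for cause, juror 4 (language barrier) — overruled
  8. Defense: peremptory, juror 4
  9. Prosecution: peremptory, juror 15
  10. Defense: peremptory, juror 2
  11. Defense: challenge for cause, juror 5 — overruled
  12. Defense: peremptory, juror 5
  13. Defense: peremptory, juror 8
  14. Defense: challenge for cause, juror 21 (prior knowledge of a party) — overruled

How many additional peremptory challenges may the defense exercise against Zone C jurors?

0

Defense peremptories so far: #9, #4, #2, #5, #8 — 5 of 8 used, 3 left overall.
Against Zone C: #2, #8 — 2 used; per-zone cap 2 leaves 0.
Binding limit: min(3, 0) = 0.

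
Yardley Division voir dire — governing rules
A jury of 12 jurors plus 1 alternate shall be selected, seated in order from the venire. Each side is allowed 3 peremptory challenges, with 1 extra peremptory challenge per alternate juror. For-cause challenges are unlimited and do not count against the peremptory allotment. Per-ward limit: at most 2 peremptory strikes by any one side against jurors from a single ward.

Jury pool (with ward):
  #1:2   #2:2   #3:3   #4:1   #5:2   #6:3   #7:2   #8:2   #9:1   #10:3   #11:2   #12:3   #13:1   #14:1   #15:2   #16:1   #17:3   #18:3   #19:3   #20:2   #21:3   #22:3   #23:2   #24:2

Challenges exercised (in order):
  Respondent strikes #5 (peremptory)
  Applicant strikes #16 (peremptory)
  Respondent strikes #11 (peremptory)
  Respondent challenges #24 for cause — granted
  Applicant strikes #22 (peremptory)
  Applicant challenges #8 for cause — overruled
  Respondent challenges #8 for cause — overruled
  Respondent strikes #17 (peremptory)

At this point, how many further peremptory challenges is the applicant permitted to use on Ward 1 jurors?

1

Applicant peremptories so far: #16, #22 — 2 of 4 used, 2 left overall.
Against Ward 1: #16 — 1 used; per-ward cap 2 leaves 1.
Binding limit: min(2, 1) = 1.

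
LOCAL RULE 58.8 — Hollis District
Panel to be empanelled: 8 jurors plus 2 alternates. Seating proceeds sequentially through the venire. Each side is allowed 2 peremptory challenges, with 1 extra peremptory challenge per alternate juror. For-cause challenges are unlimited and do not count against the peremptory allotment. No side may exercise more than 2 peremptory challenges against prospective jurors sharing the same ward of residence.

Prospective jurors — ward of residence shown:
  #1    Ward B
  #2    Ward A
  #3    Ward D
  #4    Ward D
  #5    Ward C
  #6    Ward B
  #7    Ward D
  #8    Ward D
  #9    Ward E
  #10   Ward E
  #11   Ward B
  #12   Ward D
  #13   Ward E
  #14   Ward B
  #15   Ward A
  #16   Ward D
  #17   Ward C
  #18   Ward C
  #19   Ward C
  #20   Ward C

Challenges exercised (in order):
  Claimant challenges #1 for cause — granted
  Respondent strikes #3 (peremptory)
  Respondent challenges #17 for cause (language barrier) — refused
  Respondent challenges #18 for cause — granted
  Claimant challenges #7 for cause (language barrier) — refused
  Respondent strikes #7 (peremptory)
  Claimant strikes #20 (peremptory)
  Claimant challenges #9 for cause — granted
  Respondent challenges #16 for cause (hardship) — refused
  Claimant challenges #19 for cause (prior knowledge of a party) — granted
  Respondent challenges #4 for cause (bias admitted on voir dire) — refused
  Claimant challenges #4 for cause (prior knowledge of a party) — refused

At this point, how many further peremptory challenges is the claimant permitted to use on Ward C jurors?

Claimant peremptories so far: #20 — 1 of 4 used, 3 left overall.
Against Ward C: #20 — 1 used; per-ward cap 2 leaves 1.
Binding limit: min(3, 1) = 1.

1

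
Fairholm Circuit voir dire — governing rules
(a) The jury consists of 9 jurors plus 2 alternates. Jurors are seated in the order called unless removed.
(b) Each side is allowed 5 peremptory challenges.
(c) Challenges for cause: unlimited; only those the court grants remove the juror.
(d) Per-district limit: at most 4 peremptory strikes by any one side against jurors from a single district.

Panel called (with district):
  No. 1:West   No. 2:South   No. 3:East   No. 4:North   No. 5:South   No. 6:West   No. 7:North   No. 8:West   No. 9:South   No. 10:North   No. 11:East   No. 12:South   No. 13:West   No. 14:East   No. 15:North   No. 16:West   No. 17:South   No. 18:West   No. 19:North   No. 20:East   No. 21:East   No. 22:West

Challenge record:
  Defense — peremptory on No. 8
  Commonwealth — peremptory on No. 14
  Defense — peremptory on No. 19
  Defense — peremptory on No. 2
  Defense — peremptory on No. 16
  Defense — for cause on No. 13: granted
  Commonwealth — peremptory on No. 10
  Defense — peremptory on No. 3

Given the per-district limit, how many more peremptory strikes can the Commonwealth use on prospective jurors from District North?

3

Commonwealth peremptories so far: #14, #10 — 2 of 5 used, 3 left overall.
Against District North: #10 — 1 used; per-district cap 4 leaves 3.
Binding limit: min(3, 3) = 3.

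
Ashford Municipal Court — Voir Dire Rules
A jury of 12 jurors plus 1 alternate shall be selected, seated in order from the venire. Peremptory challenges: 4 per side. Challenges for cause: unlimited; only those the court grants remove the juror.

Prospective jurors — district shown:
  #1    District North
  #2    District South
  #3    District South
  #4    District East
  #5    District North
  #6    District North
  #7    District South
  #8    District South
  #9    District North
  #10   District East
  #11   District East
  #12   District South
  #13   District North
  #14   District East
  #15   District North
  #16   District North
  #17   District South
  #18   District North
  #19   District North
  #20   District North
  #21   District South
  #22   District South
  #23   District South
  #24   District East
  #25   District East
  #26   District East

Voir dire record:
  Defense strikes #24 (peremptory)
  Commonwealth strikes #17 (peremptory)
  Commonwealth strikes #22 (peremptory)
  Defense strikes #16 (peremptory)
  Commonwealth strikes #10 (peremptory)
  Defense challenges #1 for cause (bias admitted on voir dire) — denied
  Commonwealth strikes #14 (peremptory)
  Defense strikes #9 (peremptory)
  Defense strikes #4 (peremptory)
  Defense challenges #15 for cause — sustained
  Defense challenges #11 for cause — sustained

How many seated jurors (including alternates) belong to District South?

6

Removed: #4, #9, #10, #11, #14, #15, #16, #17, #22, #24.
Seated (13 incl. alternates): #1, #2, #3, #5, #6, #7, #8, #12, #13, #18, #19, #20, #21.
Of those, in District South: #2, #3, #7, #8, #12, #21 → 6.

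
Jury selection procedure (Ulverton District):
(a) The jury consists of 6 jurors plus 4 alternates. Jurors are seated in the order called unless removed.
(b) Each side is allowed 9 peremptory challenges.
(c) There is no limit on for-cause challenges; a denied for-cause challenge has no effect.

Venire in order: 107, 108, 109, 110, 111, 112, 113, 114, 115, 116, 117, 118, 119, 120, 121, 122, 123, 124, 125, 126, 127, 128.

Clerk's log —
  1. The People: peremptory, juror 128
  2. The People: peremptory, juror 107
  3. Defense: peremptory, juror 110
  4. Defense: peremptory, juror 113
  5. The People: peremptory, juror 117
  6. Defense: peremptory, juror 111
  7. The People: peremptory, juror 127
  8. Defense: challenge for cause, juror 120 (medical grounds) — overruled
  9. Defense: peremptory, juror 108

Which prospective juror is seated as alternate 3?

121

Removed: #107, #108, #110, #111, #113, #117, #127, #128. (#120 stays — for-cause denied.)
Seating in order: seats 1–6 → #109, #112, #114, #115, #116, #118; alternates → #119, #120, #121, #122.
So alternate 3 is #121.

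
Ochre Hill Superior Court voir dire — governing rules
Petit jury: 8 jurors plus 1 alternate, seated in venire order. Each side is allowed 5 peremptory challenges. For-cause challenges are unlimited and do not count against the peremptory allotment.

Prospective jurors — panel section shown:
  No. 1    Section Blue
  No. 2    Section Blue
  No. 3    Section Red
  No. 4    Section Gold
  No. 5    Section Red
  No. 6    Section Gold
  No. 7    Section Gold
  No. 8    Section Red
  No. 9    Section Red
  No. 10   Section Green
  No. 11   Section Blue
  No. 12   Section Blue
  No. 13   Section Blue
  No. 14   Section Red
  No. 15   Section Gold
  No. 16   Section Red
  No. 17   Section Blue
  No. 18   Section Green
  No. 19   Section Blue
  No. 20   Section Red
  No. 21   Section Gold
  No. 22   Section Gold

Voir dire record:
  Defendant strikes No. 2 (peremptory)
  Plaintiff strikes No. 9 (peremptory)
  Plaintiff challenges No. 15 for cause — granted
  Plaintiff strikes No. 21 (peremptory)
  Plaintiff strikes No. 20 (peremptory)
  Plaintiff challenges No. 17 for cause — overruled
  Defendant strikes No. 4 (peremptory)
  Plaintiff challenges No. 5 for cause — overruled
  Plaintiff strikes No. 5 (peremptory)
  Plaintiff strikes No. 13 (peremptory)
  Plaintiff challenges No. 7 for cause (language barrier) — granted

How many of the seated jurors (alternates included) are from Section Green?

1

Removed: #2, #4, #5, #7, #9, #13, #15, #20, #21.
Seated (9 incl. alternates): #1, #3, #6, #8, #10, #11, #12, #14, #16.
Of those, in Section Green: #10 → 1.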